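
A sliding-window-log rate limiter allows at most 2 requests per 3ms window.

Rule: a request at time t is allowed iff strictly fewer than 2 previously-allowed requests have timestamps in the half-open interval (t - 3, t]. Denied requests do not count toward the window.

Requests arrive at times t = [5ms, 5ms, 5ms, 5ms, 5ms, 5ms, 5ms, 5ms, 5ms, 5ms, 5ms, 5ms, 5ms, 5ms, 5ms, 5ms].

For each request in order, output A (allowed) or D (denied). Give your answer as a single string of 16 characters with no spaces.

Answer: AADDDDDDDDDDDDDD

Derivation:
Tracking allowed requests in the window:
  req#1 t=5ms: ALLOW
  req#2 t=5ms: ALLOW
  req#3 t=5ms: DENY
  req#4 t=5ms: DENY
  req#5 t=5ms: DENY
  req#6 t=5ms: DENY
  req#7 t=5ms: DENY
  req#8 t=5ms: DENY
  req#9 t=5ms: DENY
  req#10 t=5ms: DENY
  req#11 t=5ms: DENY
  req#12 t=5ms: DENY
  req#13 t=5ms: DENY
  req#14 t=5ms: DENY
  req#15 t=5ms: DENY
  req#16 t=5ms: DENY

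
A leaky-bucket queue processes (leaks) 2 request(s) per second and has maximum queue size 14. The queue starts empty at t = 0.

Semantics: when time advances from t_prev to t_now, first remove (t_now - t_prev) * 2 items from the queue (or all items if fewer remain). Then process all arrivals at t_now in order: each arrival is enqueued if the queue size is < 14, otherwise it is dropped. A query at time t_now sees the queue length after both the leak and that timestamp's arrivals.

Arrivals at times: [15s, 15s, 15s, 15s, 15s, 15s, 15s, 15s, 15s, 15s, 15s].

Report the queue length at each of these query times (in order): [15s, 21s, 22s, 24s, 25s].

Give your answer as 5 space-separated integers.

Answer: 11 0 0 0 0

Derivation:
Queue lengths at query times:
  query t=15s: backlog = 11
  query t=21s: backlog = 0
  query t=22s: backlog = 0
  query t=24s: backlog = 0
  query t=25s: backlog = 0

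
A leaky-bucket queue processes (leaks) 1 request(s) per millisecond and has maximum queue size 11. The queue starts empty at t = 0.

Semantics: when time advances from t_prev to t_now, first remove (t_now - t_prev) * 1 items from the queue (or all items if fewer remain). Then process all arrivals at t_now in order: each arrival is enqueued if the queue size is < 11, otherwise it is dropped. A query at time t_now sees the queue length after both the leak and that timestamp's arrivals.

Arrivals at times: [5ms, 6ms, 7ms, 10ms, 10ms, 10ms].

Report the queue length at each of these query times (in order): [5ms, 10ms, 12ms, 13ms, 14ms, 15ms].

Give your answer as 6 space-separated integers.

Answer: 1 3 1 0 0 0

Derivation:
Queue lengths at query times:
  query t=5ms: backlog = 1
  query t=10ms: backlog = 3
  query t=12ms: backlog = 1
  query t=13ms: backlog = 0
  query t=14ms: backlog = 0
  query t=15ms: backlog = 0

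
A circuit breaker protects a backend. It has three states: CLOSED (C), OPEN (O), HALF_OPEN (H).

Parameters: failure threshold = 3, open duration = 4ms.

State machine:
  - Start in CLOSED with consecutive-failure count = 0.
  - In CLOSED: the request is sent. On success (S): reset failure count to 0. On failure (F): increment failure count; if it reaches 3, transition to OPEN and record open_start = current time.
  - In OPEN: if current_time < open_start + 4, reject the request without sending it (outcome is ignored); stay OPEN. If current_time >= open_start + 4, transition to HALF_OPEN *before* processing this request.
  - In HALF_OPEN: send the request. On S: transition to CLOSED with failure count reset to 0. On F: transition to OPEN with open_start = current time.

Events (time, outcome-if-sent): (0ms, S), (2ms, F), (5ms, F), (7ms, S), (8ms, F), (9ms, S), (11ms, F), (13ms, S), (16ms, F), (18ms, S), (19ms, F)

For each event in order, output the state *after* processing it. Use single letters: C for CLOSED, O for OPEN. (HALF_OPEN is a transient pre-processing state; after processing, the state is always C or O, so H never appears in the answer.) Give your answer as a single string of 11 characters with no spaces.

Answer: CCCCCCCCCCC

Derivation:
State after each event:
  event#1 t=0ms outcome=S: state=CLOSED
  event#2 t=2ms outcome=F: state=CLOSED
  event#3 t=5ms outcome=F: state=CLOSED
  event#4 t=7ms outcome=S: state=CLOSED
  event#5 t=8ms outcome=F: state=CLOSED
  event#6 t=9ms outcome=S: state=CLOSED
  event#7 t=11ms outcome=F: state=CLOSED
  event#8 t=13ms outcome=S: state=CLOSED
  event#9 t=16ms outcome=F: state=CLOSED
  event#10 t=18ms outcome=S: state=CLOSED
  event#11 t=19ms outcome=F: state=CLOSED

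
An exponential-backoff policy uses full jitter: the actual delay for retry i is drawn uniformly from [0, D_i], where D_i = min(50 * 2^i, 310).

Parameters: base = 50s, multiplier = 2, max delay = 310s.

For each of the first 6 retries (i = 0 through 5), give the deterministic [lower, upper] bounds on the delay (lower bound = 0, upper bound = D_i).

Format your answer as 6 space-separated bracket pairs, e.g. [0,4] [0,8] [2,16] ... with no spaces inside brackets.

Answer: [0,50] [0,100] [0,200] [0,310] [0,310] [0,310]

Derivation:
Computing bounds per retry:
  i=0: D_i=min(50*2^0,310)=50, bounds=[0,50]
  i=1: D_i=min(50*2^1,310)=100, bounds=[0,100]
  i=2: D_i=min(50*2^2,310)=200, bounds=[0,200]
  i=3: D_i=min(50*2^3,310)=310, bounds=[0,310]
  i=4: D_i=min(50*2^4,310)=310, bounds=[0,310]
  i=5: D_i=min(50*2^5,310)=310, bounds=[0,310]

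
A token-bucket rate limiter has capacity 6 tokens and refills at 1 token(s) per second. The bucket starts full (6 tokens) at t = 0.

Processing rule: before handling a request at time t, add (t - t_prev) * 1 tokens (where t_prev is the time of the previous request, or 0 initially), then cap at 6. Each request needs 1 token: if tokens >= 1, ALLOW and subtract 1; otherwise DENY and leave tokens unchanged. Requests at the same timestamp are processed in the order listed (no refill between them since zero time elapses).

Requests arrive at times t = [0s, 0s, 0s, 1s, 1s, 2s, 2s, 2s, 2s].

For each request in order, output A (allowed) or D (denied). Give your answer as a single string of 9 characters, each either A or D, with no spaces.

Answer: AAAAAAAAD

Derivation:
Simulating step by step:
  req#1 t=0s: ALLOW
  req#2 t=0s: ALLOW
  req#3 t=0s: ALLOW
  req#4 t=1s: ALLOW
  req#5 t=1s: ALLOW
  req#6 t=2s: ALLOW
  req#7 t=2s: ALLOW
  req#8 t=2s: ALLOW
  req#9 t=2s: DENY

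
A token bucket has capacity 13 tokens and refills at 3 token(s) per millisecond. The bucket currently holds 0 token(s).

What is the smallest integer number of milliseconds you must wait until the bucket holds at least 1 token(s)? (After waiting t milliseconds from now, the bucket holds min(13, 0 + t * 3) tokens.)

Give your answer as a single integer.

Need 0 + t * 3 >= 1, so t >= 1/3.
Smallest integer t = ceil(1/3) = 1.

Answer: 1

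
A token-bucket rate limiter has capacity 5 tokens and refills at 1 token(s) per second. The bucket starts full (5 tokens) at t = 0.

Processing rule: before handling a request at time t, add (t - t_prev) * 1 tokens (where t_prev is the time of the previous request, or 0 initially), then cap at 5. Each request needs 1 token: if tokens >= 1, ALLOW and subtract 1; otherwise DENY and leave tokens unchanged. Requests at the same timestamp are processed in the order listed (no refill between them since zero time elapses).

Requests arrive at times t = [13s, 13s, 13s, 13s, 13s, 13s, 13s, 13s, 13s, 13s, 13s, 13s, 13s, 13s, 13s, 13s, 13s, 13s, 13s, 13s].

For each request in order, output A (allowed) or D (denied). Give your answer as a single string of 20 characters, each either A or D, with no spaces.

Answer: AAAAADDDDDDDDDDDDDDD

Derivation:
Simulating step by step:
  req#1 t=13s: ALLOW
  req#2 t=13s: ALLOW
  req#3 t=13s: ALLOW
  req#4 t=13s: ALLOW
  req#5 t=13s: ALLOW
  req#6 t=13s: DENY
  req#7 t=13s: DENY
  req#8 t=13s: DENY
  req#9 t=13s: DENY
  req#10 t=13s: DENY
  req#11 t=13s: DENY
  req#12 t=13s: DENY
  req#13 t=13s: DENY
  req#14 t=13s: DENY
  req#15 t=13s: DENY
  req#16 t=13s: DENY
  req#17 t=13s: DENY
  req#18 t=13s: DENY
  req#19 t=13s: DENY
  req#20 t=13s: DENY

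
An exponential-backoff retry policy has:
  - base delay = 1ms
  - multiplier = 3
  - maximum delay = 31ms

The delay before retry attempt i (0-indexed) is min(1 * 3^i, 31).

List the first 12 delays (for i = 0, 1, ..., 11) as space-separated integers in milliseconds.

Answer: 1 3 9 27 31 31 31 31 31 31 31 31

Derivation:
Computing each delay:
  i=0: min(1*3^0, 31) = 1
  i=1: min(1*3^1, 31) = 3
  i=2: min(1*3^2, 31) = 9
  i=3: min(1*3^3, 31) = 27
  i=4: min(1*3^4, 31) = 31
  i=5: min(1*3^5, 31) = 31
  i=6: min(1*3^6, 31) = 31
  i=7: min(1*3^7, 31) = 31
  i=8: min(1*3^8, 31) = 31
  i=9: min(1*3^9, 31) = 31
  i=10: min(1*3^10, 31) = 31
  i=11: min(1*3^11, 31) = 31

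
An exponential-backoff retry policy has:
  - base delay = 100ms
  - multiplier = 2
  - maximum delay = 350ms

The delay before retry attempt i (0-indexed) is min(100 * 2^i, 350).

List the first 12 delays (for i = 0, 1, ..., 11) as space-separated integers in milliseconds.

Computing each delay:
  i=0: min(100*2^0, 350) = 100
  i=1: min(100*2^1, 350) = 200
  i=2: min(100*2^2, 350) = 350
  i=3: min(100*2^3, 350) = 350
  i=4: min(100*2^4, 350) = 350
  i=5: min(100*2^5, 350) = 350
  i=6: min(100*2^6, 350) = 350
  i=7: min(100*2^7, 350) = 350
  i=8: min(100*2^8, 350) = 350
  i=9: min(100*2^9, 350) = 350
  i=10: min(100*2^10, 350) = 350
  i=11: min(100*2^11, 350) = 350

Answer: 100 200 350 350 350 350 350 350 350 350 350 350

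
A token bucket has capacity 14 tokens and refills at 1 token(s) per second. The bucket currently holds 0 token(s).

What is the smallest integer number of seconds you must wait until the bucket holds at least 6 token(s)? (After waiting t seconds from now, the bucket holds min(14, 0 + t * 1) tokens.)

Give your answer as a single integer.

Answer: 6

Derivation:
Need 0 + t * 1 >= 6, so t >= 6/1.
Smallest integer t = ceil(6/1) = 6.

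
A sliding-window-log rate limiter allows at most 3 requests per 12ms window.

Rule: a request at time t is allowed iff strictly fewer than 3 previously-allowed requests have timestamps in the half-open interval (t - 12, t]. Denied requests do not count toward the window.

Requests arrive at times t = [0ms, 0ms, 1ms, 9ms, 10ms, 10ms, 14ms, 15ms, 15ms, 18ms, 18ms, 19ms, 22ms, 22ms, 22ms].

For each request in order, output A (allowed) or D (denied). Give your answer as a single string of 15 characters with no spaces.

Answer: AAADDDAAADDDDDD

Derivation:
Tracking allowed requests in the window:
  req#1 t=0ms: ALLOW
  req#2 t=0ms: ALLOW
  req#3 t=1ms: ALLOW
  req#4 t=9ms: DENY
  req#5 t=10ms: DENY
  req#6 t=10ms: DENY
  req#7 t=14ms: ALLOW
  req#8 t=15ms: ALLOW
  req#9 t=15ms: ALLOW
  req#10 t=18ms: DENY
  req#11 t=18ms: DENY
  req#12 t=19ms: DENY
  req#13 t=22ms: DENY
  req#14 t=22ms: DENY
  req#15 t=22ms: DENY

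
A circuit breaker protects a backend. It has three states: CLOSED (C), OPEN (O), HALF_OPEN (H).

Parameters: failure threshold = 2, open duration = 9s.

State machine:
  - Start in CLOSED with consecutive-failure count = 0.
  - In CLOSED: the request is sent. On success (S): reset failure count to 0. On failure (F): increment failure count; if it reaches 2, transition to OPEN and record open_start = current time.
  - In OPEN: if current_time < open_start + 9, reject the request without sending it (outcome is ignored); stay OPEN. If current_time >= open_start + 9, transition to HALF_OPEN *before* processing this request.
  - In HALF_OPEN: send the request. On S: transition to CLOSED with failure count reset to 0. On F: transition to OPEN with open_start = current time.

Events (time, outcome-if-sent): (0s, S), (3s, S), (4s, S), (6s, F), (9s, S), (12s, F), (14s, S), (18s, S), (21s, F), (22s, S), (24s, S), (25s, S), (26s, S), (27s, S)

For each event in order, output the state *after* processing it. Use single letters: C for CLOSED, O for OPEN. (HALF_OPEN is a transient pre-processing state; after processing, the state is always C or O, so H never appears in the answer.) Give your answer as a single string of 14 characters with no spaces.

Answer: CCCCCCCCCCCCCC

Derivation:
State after each event:
  event#1 t=0s outcome=S: state=CLOSED
  event#2 t=3s outcome=S: state=CLOSED
  event#3 t=4s outcome=S: state=CLOSED
  event#4 t=6s outcome=F: state=CLOSED
  event#5 t=9s outcome=S: state=CLOSED
  event#6 t=12s outcome=F: state=CLOSED
  event#7 t=14s outcome=S: state=CLOSED
  event#8 t=18s outcome=S: state=CLOSED
  event#9 t=21s outcome=F: state=CLOSED
  event#10 t=22s outcome=S: state=CLOSED
  event#11 t=24s outcome=S: state=CLOSED
  event#12 t=25s outcome=S: state=CLOSED
  event#13 t=26s outcome=S: state=CLOSED
  event#14 t=27s outcome=S: state=CLOSED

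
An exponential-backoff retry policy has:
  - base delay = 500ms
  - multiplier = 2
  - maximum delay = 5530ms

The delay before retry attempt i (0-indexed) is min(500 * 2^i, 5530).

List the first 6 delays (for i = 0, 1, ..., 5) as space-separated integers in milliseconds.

Answer: 500 1000 2000 4000 5530 5530

Derivation:
Computing each delay:
  i=0: min(500*2^0, 5530) = 500
  i=1: min(500*2^1, 5530) = 1000
  i=2: min(500*2^2, 5530) = 2000
  i=3: min(500*2^3, 5530) = 4000
  i=4: min(500*2^4, 5530) = 5530
  i=5: min(500*2^5, 5530) = 5530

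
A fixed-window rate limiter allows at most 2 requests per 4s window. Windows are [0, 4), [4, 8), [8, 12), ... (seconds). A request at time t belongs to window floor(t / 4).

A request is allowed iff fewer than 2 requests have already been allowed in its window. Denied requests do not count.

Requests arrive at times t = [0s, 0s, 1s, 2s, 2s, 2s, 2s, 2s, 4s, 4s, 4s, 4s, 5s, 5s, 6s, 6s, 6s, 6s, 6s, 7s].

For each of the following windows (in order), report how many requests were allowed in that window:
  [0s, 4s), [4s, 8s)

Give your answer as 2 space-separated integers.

Processing requests:
  req#1 t=0s (window 0): ALLOW
  req#2 t=0s (window 0): ALLOW
  req#3 t=1s (window 0): DENY
  req#4 t=2s (window 0): DENY
  req#5 t=2s (window 0): DENY
  req#6 t=2s (window 0): DENY
  req#7 t=2s (window 0): DENY
  req#8 t=2s (window 0): DENY
  req#9 t=4s (window 1): ALLOW
  req#10 t=4s (window 1): ALLOW
  req#11 t=4s (window 1): DENY
  req#12 t=4s (window 1): DENY
  req#13 t=5s (window 1): DENY
  req#14 t=5s (window 1): DENY
  req#15 t=6s (window 1): DENY
  req#16 t=6s (window 1): DENY
  req#17 t=6s (window 1): DENY
  req#18 t=6s (window 1): DENY
  req#19 t=6s (window 1): DENY
  req#20 t=7s (window 1): DENY

Allowed counts by window: 2 2

Answer: 2 2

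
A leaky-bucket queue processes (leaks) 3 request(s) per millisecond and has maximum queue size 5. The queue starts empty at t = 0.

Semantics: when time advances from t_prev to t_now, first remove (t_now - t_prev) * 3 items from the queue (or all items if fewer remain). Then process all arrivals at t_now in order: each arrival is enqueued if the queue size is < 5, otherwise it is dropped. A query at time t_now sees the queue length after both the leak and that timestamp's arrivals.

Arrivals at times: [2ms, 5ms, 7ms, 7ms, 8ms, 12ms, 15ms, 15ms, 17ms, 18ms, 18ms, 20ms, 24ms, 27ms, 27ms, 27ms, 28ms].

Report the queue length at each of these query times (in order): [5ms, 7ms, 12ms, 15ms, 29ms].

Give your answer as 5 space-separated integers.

Queue lengths at query times:
  query t=5ms: backlog = 1
  query t=7ms: backlog = 2
  query t=12ms: backlog = 1
  query t=15ms: backlog = 2
  query t=29ms: backlog = 0

Answer: 1 2 1 2 0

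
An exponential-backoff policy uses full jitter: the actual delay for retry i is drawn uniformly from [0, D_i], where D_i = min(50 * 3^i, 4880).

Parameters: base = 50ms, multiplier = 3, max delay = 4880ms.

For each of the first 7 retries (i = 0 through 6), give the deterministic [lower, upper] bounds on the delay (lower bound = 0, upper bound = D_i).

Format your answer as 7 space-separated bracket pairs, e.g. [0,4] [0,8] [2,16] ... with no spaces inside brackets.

Answer: [0,50] [0,150] [0,450] [0,1350] [0,4050] [0,4880] [0,4880]

Derivation:
Computing bounds per retry:
  i=0: D_i=min(50*3^0,4880)=50, bounds=[0,50]
  i=1: D_i=min(50*3^1,4880)=150, bounds=[0,150]
  i=2: D_i=min(50*3^2,4880)=450, bounds=[0,450]
  i=3: D_i=min(50*3^3,4880)=1350, bounds=[0,1350]
  i=4: D_i=min(50*3^4,4880)=4050, bounds=[0,4050]
  i=5: D_i=min(50*3^5,4880)=4880, bounds=[0,4880]
  i=6: D_i=min(50*3^6,4880)=4880, bounds=[0,4880]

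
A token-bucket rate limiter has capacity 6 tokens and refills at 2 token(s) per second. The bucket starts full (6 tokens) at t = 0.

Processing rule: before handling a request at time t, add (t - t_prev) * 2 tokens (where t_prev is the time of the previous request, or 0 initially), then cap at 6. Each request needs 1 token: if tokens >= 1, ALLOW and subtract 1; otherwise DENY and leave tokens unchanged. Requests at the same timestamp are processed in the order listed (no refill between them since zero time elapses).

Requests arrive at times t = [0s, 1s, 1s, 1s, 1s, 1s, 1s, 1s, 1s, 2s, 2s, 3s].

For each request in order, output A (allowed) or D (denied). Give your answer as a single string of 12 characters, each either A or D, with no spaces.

Answer: AAAAAAADDAAA

Derivation:
Simulating step by step:
  req#1 t=0s: ALLOW
  req#2 t=1s: ALLOW
  req#3 t=1s: ALLOW
  req#4 t=1s: ALLOW
  req#5 t=1s: ALLOW
  req#6 t=1s: ALLOW
  req#7 t=1s: ALLOW
  req#8 t=1s: DENY
  req#9 t=1s: DENY
  req#10 t=2s: ALLOW
  req#11 t=2s: ALLOW
  req#12 t=3s: ALLOW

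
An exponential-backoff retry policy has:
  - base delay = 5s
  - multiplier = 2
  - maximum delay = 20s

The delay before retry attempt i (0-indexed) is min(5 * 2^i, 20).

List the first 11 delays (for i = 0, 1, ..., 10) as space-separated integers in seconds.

Answer: 5 10 20 20 20 20 20 20 20 20 20

Derivation:
Computing each delay:
  i=0: min(5*2^0, 20) = 5
  i=1: min(5*2^1, 20) = 10
  i=2: min(5*2^2, 20) = 20
  i=3: min(5*2^3, 20) = 20
  i=4: min(5*2^4, 20) = 20
  i=5: min(5*2^5, 20) = 20
  i=6: min(5*2^6, 20) = 20
  i=7: min(5*2^7, 20) = 20
  i=8: min(5*2^8, 20) = 20
  i=9: min(5*2^9, 20) = 20
  i=10: min(5*2^10, 20) = 20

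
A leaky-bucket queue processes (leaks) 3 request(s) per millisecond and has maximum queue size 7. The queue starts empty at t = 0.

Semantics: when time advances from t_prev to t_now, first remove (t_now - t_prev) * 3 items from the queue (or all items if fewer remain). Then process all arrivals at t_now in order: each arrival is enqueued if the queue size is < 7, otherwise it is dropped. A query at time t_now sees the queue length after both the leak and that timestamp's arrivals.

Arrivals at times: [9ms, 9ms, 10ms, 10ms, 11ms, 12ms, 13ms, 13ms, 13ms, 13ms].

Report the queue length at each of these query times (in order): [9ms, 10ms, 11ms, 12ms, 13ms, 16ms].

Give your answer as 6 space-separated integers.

Queue lengths at query times:
  query t=9ms: backlog = 2
  query t=10ms: backlog = 2
  query t=11ms: backlog = 1
  query t=12ms: backlog = 1
  query t=13ms: backlog = 4
  query t=16ms: backlog = 0

Answer: 2 2 1 1 4 0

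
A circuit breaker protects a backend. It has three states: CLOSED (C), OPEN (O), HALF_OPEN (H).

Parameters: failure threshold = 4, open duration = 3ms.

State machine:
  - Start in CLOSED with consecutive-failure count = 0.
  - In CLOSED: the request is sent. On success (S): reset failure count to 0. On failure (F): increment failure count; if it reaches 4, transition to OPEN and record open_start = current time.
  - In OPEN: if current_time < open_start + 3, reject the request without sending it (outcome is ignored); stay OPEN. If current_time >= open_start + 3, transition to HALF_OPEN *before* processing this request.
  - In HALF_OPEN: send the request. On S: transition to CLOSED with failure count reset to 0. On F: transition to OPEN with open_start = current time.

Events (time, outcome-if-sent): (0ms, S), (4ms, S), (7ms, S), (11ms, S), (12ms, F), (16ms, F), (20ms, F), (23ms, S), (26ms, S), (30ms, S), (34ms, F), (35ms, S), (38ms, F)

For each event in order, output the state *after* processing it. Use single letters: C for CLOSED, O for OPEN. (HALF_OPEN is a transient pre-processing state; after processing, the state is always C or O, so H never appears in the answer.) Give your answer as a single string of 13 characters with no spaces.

State after each event:
  event#1 t=0ms outcome=S: state=CLOSED
  event#2 t=4ms outcome=S: state=CLOSED
  event#3 t=7ms outcome=S: state=CLOSED
  event#4 t=11ms outcome=S: state=CLOSED
  event#5 t=12ms outcome=F: state=CLOSED
  event#6 t=16ms outcome=F: state=CLOSED
  event#7 t=20ms outcome=F: state=CLOSED
  event#8 t=23ms outcome=S: state=CLOSED
  event#9 t=26ms outcome=S: state=CLOSED
  event#10 t=30ms outcome=S: state=CLOSED
  event#11 t=34ms outcome=F: state=CLOSED
  event#12 t=35ms outcome=S: state=CLOSED
  event#13 t=38ms outcome=F: state=CLOSED

Answer: CCCCCCCCCCCCC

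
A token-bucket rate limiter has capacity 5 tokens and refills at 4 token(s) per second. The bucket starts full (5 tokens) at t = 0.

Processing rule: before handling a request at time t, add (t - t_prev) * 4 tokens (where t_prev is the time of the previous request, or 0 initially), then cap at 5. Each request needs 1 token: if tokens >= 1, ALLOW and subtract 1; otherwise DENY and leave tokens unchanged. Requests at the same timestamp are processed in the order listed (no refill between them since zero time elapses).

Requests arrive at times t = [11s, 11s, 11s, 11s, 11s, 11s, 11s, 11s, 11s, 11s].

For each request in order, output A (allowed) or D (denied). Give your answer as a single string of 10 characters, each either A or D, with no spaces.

Simulating step by step:
  req#1 t=11s: ALLOW
  req#2 t=11s: ALLOW
  req#3 t=11s: ALLOW
  req#4 t=11s: ALLOW
  req#5 t=11s: ALLOW
  req#6 t=11s: DENY
  req#7 t=11s: DENY
  req#8 t=11s: DENY
  req#9 t=11s: DENY
  req#10 t=11s: DENY

Answer: AAAAADDDDD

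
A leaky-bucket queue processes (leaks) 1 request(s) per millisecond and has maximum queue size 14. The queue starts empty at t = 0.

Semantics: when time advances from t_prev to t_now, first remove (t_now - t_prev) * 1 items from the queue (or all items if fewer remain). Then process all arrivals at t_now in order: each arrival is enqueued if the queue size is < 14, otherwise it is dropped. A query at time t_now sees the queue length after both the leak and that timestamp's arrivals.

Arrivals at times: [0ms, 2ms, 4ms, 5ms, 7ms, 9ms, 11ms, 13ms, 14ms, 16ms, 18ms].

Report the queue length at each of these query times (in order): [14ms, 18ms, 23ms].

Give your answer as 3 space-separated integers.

Queue lengths at query times:
  query t=14ms: backlog = 1
  query t=18ms: backlog = 1
  query t=23ms: backlog = 0

Answer: 1 1 0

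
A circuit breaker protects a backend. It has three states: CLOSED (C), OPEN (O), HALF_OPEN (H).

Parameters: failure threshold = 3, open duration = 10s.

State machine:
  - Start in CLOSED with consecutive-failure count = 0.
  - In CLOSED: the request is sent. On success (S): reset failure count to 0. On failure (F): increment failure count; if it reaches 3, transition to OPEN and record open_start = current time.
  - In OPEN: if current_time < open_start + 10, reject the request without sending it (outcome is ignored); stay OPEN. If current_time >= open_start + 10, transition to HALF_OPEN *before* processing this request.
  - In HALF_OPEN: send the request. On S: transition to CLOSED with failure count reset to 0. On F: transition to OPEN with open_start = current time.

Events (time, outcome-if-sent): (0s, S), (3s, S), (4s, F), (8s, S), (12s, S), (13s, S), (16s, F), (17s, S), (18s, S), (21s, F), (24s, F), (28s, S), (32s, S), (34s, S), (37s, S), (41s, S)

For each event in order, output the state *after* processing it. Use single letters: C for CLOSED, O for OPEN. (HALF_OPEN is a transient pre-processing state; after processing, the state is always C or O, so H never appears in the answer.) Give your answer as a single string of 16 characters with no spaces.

State after each event:
  event#1 t=0s outcome=S: state=CLOSED
  event#2 t=3s outcome=S: state=CLOSED
  event#3 t=4s outcome=F: state=CLOSED
  event#4 t=8s outcome=S: state=CLOSED
  event#5 t=12s outcome=S: state=CLOSED
  event#6 t=13s outcome=S: state=CLOSED
  event#7 t=16s outcome=F: state=CLOSED
  event#8 t=17s outcome=S: state=CLOSED
  event#9 t=18s outcome=S: state=CLOSED
  event#10 t=21s outcome=F: state=CLOSED
  event#11 t=24s outcome=F: state=CLOSED
  event#12 t=28s outcome=S: state=CLOSED
  event#13 t=32s outcome=S: state=CLOSED
  event#14 t=34s outcome=S: state=CLOSED
  event#15 t=37s outcome=S: state=CLOSED
  event#16 t=41s outcome=S: state=CLOSED

Answer: CCCCCCCCCCCCCCCC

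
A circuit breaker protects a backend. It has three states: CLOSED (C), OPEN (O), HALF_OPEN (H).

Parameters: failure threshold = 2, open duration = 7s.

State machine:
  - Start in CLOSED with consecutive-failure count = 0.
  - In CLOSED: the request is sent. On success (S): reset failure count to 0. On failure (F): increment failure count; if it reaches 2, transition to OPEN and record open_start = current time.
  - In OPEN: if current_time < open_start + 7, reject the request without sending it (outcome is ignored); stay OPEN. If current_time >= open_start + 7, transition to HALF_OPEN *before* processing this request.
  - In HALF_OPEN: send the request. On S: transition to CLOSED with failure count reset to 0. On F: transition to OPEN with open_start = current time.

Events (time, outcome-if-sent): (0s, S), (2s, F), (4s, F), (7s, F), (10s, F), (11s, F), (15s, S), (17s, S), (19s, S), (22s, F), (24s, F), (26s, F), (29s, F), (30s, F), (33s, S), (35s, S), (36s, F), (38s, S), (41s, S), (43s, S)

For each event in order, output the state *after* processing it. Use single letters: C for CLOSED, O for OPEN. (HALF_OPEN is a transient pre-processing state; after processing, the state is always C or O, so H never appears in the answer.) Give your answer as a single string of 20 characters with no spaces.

State after each event:
  event#1 t=0s outcome=S: state=CLOSED
  event#2 t=2s outcome=F: state=CLOSED
  event#3 t=4s outcome=F: state=OPEN
  event#4 t=7s outcome=F: state=OPEN
  event#5 t=10s outcome=F: state=OPEN
  event#6 t=11s outcome=F: state=OPEN
  event#7 t=15s outcome=S: state=OPEN
  event#8 t=17s outcome=S: state=OPEN
  event#9 t=19s outcome=S: state=CLOSED
  event#10 t=22s outcome=F: state=CLOSED
  event#11 t=24s outcome=F: state=OPEN
  event#12 t=26s outcome=F: state=OPEN
  event#13 t=29s outcome=F: state=OPEN
  event#14 t=30s outcome=F: state=OPEN
  event#15 t=33s outcome=S: state=CLOSED
  event#16 t=35s outcome=S: state=CLOSED
  event#17 t=36s outcome=F: state=CLOSED
  event#18 t=38s outcome=S: state=CLOSED
  event#19 t=41s outcome=S: state=CLOSED
  event#20 t=43s outcome=S: state=CLOSED

Answer: CCOOOOOOCCOOOOCCCCCC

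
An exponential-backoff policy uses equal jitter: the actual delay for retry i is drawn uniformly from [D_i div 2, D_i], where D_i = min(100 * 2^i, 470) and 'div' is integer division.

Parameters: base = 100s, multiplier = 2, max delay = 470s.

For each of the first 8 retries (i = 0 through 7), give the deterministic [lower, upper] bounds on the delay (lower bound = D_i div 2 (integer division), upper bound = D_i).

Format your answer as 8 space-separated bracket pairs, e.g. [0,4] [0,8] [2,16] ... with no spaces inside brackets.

Answer: [50,100] [100,200] [200,400] [235,470] [235,470] [235,470] [235,470] [235,470]

Derivation:
Computing bounds per retry:
  i=0: D_i=min(100*2^0,470)=100, bounds=[50,100]
  i=1: D_i=min(100*2^1,470)=200, bounds=[100,200]
  i=2: D_i=min(100*2^2,470)=400, bounds=[200,400]
  i=3: D_i=min(100*2^3,470)=470, bounds=[235,470]
  i=4: D_i=min(100*2^4,470)=470, bounds=[235,470]
  i=5: D_i=min(100*2^5,470)=470, bounds=[235,470]
  i=6: D_i=min(100*2^6,470)=470, bounds=[235,470]
  i=7: D_i=min(100*2^7,470)=470, bounds=[235,470]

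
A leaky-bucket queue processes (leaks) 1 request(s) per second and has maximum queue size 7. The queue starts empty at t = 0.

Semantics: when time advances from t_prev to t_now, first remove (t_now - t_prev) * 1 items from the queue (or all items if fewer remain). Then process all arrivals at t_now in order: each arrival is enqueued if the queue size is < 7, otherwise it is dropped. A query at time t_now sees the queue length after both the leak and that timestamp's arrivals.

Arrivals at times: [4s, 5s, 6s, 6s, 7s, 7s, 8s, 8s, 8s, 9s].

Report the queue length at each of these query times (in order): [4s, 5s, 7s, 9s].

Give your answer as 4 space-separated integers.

Answer: 1 1 3 5

Derivation:
Queue lengths at query times:
  query t=4s: backlog = 1
  query t=5s: backlog = 1
  query t=7s: backlog = 3
  query t=9s: backlog = 5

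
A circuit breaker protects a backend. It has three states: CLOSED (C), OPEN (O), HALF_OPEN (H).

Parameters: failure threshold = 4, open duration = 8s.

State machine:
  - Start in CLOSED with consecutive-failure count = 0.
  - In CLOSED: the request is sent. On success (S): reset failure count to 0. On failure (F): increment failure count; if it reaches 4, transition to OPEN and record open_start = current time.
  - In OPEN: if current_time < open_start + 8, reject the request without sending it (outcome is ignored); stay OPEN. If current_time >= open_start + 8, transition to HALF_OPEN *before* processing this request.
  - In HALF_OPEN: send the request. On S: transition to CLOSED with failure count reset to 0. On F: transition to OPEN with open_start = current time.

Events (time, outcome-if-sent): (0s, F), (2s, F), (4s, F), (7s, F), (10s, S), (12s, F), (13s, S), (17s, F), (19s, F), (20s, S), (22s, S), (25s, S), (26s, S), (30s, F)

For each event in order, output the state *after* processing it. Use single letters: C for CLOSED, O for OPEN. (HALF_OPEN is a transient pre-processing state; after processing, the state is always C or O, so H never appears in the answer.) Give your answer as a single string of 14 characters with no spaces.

State after each event:
  event#1 t=0s outcome=F: state=CLOSED
  event#2 t=2s outcome=F: state=CLOSED
  event#3 t=4s outcome=F: state=CLOSED
  event#4 t=7s outcome=F: state=OPEN
  event#5 t=10s outcome=S: state=OPEN
  event#6 t=12s outcome=F: state=OPEN
  event#7 t=13s outcome=S: state=OPEN
  event#8 t=17s outcome=F: state=OPEN
  event#9 t=19s outcome=F: state=OPEN
  event#10 t=20s outcome=S: state=OPEN
  event#11 t=22s outcome=S: state=OPEN
  event#12 t=25s outcome=S: state=CLOSED
  event#13 t=26s outcome=S: state=CLOSED
  event#14 t=30s outcome=F: state=CLOSED

Answer: CCCOOOOOOOOCCC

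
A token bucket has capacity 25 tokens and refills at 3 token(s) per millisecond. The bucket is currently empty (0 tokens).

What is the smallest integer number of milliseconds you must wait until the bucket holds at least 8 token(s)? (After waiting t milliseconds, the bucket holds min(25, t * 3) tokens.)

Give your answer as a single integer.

Answer: 3

Derivation:
Need t * 3 >= 8, so t >= 8/3.
Smallest integer t = ceil(8/3) = 3.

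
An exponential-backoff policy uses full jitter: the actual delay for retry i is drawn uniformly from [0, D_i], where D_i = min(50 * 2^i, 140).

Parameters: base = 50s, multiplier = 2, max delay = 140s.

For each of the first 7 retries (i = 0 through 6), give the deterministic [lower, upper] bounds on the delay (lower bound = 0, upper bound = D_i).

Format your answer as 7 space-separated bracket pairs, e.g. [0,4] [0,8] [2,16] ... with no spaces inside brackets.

Computing bounds per retry:
  i=0: D_i=min(50*2^0,140)=50, bounds=[0,50]
  i=1: D_i=min(50*2^1,140)=100, bounds=[0,100]
  i=2: D_i=min(50*2^2,140)=140, bounds=[0,140]
  i=3: D_i=min(50*2^3,140)=140, bounds=[0,140]
  i=4: D_i=min(50*2^4,140)=140, bounds=[0,140]
  i=5: D_i=min(50*2^5,140)=140, bounds=[0,140]
  i=6: D_i=min(50*2^6,140)=140, bounds=[0,140]

Answer: [0,50] [0,100] [0,140] [0,140] [0,140] [0,140] [0,140]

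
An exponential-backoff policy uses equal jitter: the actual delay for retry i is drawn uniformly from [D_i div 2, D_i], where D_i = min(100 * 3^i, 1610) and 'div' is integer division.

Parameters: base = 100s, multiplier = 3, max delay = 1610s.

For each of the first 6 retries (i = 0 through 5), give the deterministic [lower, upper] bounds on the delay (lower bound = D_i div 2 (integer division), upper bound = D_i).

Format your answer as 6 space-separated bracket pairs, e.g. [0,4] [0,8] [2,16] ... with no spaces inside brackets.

Computing bounds per retry:
  i=0: D_i=min(100*3^0,1610)=100, bounds=[50,100]
  i=1: D_i=min(100*3^1,1610)=300, bounds=[150,300]
  i=2: D_i=min(100*3^2,1610)=900, bounds=[450,900]
  i=3: D_i=min(100*3^3,1610)=1610, bounds=[805,1610]
  i=4: D_i=min(100*3^4,1610)=1610, bounds=[805,1610]
  i=5: D_i=min(100*3^5,1610)=1610, bounds=[805,1610]

Answer: [50,100] [150,300] [450,900] [805,1610] [805,1610] [805,1610]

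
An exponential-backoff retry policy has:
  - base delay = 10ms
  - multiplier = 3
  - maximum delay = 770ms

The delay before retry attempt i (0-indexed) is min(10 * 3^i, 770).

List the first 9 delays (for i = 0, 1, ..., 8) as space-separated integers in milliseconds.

Answer: 10 30 90 270 770 770 770 770 770

Derivation:
Computing each delay:
  i=0: min(10*3^0, 770) = 10
  i=1: min(10*3^1, 770) = 30
  i=2: min(10*3^2, 770) = 90
  i=3: min(10*3^3, 770) = 270
  i=4: min(10*3^4, 770) = 770
  i=5: min(10*3^5, 770) = 770
  i=6: min(10*3^6, 770) = 770
  i=7: min(10*3^7, 770) = 770
  i=8: min(10*3^8, 770) = 770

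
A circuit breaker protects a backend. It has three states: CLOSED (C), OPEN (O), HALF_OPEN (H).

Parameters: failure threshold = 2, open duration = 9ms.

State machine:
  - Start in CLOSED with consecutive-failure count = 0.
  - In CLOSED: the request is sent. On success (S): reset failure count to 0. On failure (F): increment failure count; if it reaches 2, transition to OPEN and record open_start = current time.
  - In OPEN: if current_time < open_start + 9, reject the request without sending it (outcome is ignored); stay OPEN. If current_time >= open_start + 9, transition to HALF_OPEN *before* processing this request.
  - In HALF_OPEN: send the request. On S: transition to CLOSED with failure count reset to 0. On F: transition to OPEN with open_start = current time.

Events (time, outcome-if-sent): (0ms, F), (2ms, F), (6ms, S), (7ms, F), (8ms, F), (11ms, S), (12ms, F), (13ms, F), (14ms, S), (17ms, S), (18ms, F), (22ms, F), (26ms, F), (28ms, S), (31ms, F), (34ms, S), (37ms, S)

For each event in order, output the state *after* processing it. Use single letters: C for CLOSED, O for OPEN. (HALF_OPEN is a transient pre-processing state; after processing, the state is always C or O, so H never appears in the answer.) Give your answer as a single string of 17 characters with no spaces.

Answer: COOOOCCOOOOOOOOOO

Derivation:
State after each event:
  event#1 t=0ms outcome=F: state=CLOSED
  event#2 t=2ms outcome=F: state=OPEN
  event#3 t=6ms outcome=S: state=OPEN
  event#4 t=7ms outcome=F: state=OPEN
  event#5 t=8ms outcome=F: state=OPEN
  event#6 t=11ms outcome=S: state=CLOSED
  event#7 t=12ms outcome=F: state=CLOSED
  event#8 t=13ms outcome=F: state=OPEN
  event#9 t=14ms outcome=S: state=OPEN
  event#10 t=17ms outcome=S: state=OPEN
  event#11 t=18ms outcome=F: state=OPEN
  event#12 t=22ms outcome=F: state=OPEN
  event#13 t=26ms outcome=F: state=OPEN
  event#14 t=28ms outcome=S: state=OPEN
  event#15 t=31ms outcome=F: state=OPEN
  event#16 t=34ms outcome=S: state=OPEN
  event#17 t=37ms outcome=S: state=OPEN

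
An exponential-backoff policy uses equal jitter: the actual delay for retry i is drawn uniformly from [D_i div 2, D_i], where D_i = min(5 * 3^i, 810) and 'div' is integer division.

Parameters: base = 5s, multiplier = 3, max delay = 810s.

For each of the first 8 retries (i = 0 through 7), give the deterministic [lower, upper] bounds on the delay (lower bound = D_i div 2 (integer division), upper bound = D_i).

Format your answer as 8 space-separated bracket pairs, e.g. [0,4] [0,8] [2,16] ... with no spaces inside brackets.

Computing bounds per retry:
  i=0: D_i=min(5*3^0,810)=5, bounds=[2,5]
  i=1: D_i=min(5*3^1,810)=15, bounds=[7,15]
  i=2: D_i=min(5*3^2,810)=45, bounds=[22,45]
  i=3: D_i=min(5*3^3,810)=135, bounds=[67,135]
  i=4: D_i=min(5*3^4,810)=405, bounds=[202,405]
  i=5: D_i=min(5*3^5,810)=810, bounds=[405,810]
  i=6: D_i=min(5*3^6,810)=810, bounds=[405,810]
  i=7: D_i=min(5*3^7,810)=810, bounds=[405,810]

Answer: [2,5] [7,15] [22,45] [67,135] [202,405] [405,810] [405,810] [405,810]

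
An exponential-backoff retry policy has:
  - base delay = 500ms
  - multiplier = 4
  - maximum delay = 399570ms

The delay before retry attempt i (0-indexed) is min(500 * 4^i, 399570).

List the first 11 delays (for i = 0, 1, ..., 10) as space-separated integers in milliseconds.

Computing each delay:
  i=0: min(500*4^0, 399570) = 500
  i=1: min(500*4^1, 399570) = 2000
  i=2: min(500*4^2, 399570) = 8000
  i=3: min(500*4^3, 399570) = 32000
  i=4: min(500*4^4, 399570) = 128000
  i=5: min(500*4^5, 399570) = 399570
  i=6: min(500*4^6, 399570) = 399570
  i=7: min(500*4^7, 399570) = 399570
  i=8: min(500*4^8, 399570) = 399570
  i=9: min(500*4^9, 399570) = 399570
  i=10: min(500*4^10, 399570) = 399570

Answer: 500 2000 8000 32000 128000 399570 399570 399570 399570 399570 399570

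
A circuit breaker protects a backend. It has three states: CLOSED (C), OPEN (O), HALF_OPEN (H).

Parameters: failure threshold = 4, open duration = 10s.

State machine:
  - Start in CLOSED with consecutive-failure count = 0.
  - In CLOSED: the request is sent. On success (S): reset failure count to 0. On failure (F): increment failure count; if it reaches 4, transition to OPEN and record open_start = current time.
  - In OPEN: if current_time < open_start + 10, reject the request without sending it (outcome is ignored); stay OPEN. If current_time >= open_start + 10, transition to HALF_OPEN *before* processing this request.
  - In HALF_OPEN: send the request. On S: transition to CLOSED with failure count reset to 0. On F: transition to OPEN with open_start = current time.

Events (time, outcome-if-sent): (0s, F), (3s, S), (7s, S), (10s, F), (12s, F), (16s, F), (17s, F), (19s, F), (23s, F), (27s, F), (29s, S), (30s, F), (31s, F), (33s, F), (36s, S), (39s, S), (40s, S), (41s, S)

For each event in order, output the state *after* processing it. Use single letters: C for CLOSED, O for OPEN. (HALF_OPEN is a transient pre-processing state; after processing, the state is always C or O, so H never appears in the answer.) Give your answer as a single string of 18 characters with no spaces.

State after each event:
  event#1 t=0s outcome=F: state=CLOSED
  event#2 t=3s outcome=S: state=CLOSED
  event#3 t=7s outcome=S: state=CLOSED
  event#4 t=10s outcome=F: state=CLOSED
  event#5 t=12s outcome=F: state=CLOSED
  event#6 t=16s outcome=F: state=CLOSED
  event#7 t=17s outcome=F: state=OPEN
  event#8 t=19s outcome=F: state=OPEN
  event#9 t=23s outcome=F: state=OPEN
  event#10 t=27s outcome=F: state=OPEN
  event#11 t=29s outcome=S: state=OPEN
  event#12 t=30s outcome=F: state=OPEN
  event#13 t=31s outcome=F: state=OPEN
  event#14 t=33s outcome=F: state=OPEN
  event#15 t=36s outcome=S: state=OPEN
  event#16 t=39s outcome=S: state=CLOSED
  event#17 t=40s outcome=S: state=CLOSED
  event#18 t=41s outcome=S: state=CLOSED

Answer: CCCCCCOOOOOOOOOCCC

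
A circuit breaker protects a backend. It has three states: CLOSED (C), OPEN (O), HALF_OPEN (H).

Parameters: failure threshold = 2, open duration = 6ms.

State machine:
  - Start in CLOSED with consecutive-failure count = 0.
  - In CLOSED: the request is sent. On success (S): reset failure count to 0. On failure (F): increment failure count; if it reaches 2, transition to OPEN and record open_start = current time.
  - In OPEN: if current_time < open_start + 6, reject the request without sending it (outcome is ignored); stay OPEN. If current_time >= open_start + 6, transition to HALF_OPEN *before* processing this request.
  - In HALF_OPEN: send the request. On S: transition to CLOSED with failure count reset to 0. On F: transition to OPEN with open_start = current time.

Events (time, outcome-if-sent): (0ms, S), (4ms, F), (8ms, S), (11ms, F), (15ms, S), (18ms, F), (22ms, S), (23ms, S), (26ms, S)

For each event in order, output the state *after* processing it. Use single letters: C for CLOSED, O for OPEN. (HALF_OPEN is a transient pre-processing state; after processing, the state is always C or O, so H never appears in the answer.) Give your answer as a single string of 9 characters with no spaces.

State after each event:
  event#1 t=0ms outcome=S: state=CLOSED
  event#2 t=4ms outcome=F: state=CLOSED
  event#3 t=8ms outcome=S: state=CLOSED
  event#4 t=11ms outcome=F: state=CLOSED
  event#5 t=15ms outcome=S: state=CLOSED
  event#6 t=18ms outcome=F: state=CLOSED
  event#7 t=22ms outcome=S: state=CLOSED
  event#8 t=23ms outcome=S: state=CLOSED
  event#9 t=26ms outcome=S: state=CLOSED

Answer: CCCCCCCCC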